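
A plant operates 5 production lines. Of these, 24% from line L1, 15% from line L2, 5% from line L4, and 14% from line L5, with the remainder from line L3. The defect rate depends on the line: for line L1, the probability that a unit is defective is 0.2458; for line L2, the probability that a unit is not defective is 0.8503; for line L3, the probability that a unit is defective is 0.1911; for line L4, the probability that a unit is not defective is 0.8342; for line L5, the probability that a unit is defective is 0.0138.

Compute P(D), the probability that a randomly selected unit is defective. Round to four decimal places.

P(D) ≈ 0.1719

P(L3) = 1 − (0.24 + 0.15 + 0.05 + 0.14) = 0.42.
P(D|L2) = 1 − 0.8503 = 0.1497.
P(D|L4) = 1 − 0.8342 = 0.1658.
P(D) = P(D|L1)·P(L1) + P(D|L2)·P(L2) + P(D|L3)·P(L3) + P(D|L4)·P(L4) + P(D|L5)·P(L5)
      = 0.2458·0.24 + 0.1497·0.15 + 0.1911·0.42 + 0.1658·0.05 + 0.0138·0.14
      = 0.058992 + 0.022455 + 0.080262 + 0.00829 + 0.001932 = 0.171931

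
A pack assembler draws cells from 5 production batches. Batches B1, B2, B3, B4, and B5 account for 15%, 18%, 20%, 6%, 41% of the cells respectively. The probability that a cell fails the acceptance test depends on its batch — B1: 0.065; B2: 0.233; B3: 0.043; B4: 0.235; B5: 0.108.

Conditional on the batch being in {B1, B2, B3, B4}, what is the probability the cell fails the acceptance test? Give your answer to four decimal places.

Let S = {B1, B2, B3, B4}.
P(S) = 0.15 + 0.18 + 0.2 + 0.06 = 0.59.
P(F ∩ S) = 0.065·0.15 + 0.233·0.18 + 0.043·0.2 + 0.235·0.06 = 0.00975 + 0.04194 + 0.0086 + 0.0141 = 0.07439.
P(F | S) = 0.07439 / 0.59 = 0.126085…

0.1261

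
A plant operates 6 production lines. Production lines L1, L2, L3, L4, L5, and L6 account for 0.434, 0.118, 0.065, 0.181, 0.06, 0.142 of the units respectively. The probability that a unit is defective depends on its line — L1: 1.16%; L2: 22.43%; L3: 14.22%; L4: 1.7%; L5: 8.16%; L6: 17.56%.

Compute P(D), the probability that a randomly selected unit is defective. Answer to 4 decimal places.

P(D) ≈ 0.0737

Using total probability over the partition,
P(D) = P(D|L1)·P(L1) + P(D|L2)·P(L2) + P(D|L3)·P(L3) + P(D|L4)·P(L4) + P(D|L5)·P(L5) + P(D|L6)·P(L6)
      = 0.0116·0.434 + 0.2243·0.118 + 0.1422·0.065 + 0.017·0.181 + 0.0816·0.06 + 0.1756·0.142
      = 0.0050344 + 0.0264674 + 0.009243 + 0.003077 + 0.004896 + 0.0249352 = 0.073653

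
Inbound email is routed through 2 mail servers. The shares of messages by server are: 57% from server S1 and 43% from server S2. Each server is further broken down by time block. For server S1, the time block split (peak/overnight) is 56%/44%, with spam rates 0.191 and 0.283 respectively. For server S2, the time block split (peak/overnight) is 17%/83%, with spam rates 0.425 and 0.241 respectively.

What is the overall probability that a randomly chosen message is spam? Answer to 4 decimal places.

P(S|S1) = 0.56·0.191 + 0.44·0.283 = 0.10696 + 0.12452 = 0.23148
P(S|S2) = 0.17·0.425 + 0.83·0.241 = 0.07225 + 0.20003 = 0.27228
By total probability over the outer partition,
P(S) = 0.57·0.23148 + 0.43·0.27228
      = 0.1319436 + 0.1170804 = 0.249024

P(S) ≈ 0.2490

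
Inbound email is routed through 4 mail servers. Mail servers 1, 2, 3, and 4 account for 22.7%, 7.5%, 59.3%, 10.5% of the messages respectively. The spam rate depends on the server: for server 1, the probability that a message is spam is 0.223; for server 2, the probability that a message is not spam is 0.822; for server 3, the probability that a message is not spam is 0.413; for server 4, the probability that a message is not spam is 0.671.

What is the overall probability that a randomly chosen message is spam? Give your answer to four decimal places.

P(S|2) = 1 − 0.822 = 0.178.
P(S|3) = 1 − 0.413 = 0.587.
P(S|4) = 1 − 0.671 = 0.329.
P(S) = P(S|1)·P(1) + P(S|2)·P(2) + P(S|3)·P(3) + P(S|4)·P(4)
      = 0.223·0.227 + 0.178·0.075 + 0.587·0.593 + 0.329·0.105
      = 0.050621 + 0.01335 + 0.348091 + 0.034545 = 0.446607

0.4466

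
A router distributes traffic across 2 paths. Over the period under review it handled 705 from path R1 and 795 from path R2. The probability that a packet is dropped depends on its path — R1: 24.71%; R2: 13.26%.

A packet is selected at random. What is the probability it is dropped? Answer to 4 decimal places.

Total: 705 + 795 = 1500.
P(R1) = 705/1500 = 0.47. P(R2) = 795/1500 = 0.53.
P(L) = P(L|R1)·P(R1) + P(L|R2)·P(R2)
      = 0.2471·0.47 + 0.1326·0.53
      = 0.116137 + 0.070278 = 0.186415

0.1864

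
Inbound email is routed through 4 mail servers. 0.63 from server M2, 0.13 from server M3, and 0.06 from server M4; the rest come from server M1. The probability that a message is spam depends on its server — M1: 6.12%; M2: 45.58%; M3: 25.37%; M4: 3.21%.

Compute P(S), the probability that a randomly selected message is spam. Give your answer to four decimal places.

P(M1) = 1 − (0.63 + 0.13 + 0.06) = 0.18.
P(S) = P(S|M1)·P(M1) + P(S|M2)·P(M2) + P(S|M3)·P(M3) + P(S|M4)·P(M4)
      = 0.0612·0.18 + 0.4558·0.63 + 0.2537·0.13 + 0.0321·0.06
      = 0.011016 + 0.287154 + 0.032981 + 0.001926 = 0.333077

P(S) ≈ 0.3331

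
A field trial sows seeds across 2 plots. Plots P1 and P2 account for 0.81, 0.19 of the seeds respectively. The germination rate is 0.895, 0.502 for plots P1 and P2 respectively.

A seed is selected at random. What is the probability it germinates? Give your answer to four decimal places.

By the law of total probability,
P(G) = P(G|P1)·P(P1) + P(G|P2)·P(P2)
      = 0.895·0.81 + 0.502·0.19
      = 0.72495 + 0.09538 = 0.82033

P(G) ≈ 0.8203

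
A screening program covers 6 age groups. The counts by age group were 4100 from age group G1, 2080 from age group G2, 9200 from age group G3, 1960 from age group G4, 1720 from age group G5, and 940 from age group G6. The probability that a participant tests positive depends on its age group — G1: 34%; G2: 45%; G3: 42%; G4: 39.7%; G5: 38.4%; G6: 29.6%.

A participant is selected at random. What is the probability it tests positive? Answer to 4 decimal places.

Total: 4100 + 2080 + 9200 + 1960 + 1720 + 940 = 20000.
P(G1) = 4100/20000 = 0.205. P(G2) = 2080/20000 = 0.104. P(G3) = 9200/20000 = 0.46. P(G4) = 1960/20000 = 0.098. P(G5) = 1720/20000 = 0.086. P(G6) = 940/20000 = 0.047.
P(T) = P(T|G1)·P(G1) + P(T|G2)·P(G2) + P(T|G3)·P(G3) + P(T|G4)·P(G4) + P(T|G5)·P(G5) + P(T|G6)·P(G6)
      = 0.34·0.205 + 0.45·0.104 + 0.42·0.46 + 0.397·0.098 + 0.384·0.086 + 0.296·0.047
      = 0.0697 + 0.0468 + 0.1932 + 0.038906 + 0.033024 + 0.013912 = 0.395542

P(T) ≈ 0.3955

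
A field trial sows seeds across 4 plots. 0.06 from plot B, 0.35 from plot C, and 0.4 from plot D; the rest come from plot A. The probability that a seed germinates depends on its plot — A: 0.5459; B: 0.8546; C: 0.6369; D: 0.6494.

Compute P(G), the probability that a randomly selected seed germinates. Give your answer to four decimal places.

P(A) = 1 − (0.06 + 0.35 + 0.4) = 0.19.
P(G) = P(G|A)·P(A) + P(G|B)·P(B) + P(G|C)·P(C) + P(G|D)·P(D)
      = 0.5459·0.19 + 0.8546·0.06 + 0.6369·0.35 + 0.6494·0.4
      = 0.103721 + 0.051276 + 0.222915 + 0.25976 = 0.637672

0.6377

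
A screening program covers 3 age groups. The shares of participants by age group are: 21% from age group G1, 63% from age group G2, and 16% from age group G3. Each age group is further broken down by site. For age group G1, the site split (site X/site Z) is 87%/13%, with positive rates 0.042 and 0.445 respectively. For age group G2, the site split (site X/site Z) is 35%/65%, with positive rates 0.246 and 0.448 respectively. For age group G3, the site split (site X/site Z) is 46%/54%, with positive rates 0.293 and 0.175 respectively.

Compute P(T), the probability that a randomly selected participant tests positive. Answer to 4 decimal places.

P(T) ≈ 0.2942

P(T|G1) = 0.87·0.042 + 0.13·0.445 = 0.03654 + 0.05785 = 0.09439
P(T|G2) = 0.35·0.246 + 0.65·0.448 = 0.0861 + 0.2912 = 0.3773
P(T|G3) = 0.46·0.293 + 0.54·0.175 = 0.13478 + 0.0945 = 0.22928
Then overall,
P(T) = 0.21·0.09439 + 0.63·0.3773 + 0.16·0.22928
      = 0.0198219 + 0.237699 + 0.0366848 = 0.2942057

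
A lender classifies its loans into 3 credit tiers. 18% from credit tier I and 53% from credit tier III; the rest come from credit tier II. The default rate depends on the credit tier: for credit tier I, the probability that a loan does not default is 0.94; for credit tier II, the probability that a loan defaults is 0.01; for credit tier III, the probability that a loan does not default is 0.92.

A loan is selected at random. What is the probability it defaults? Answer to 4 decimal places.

P(D) ≈ 0.0561

P(II) = 1 − (0.18 + 0.53) = 0.29.
P(D|I) = 1 − 0.94 = 0.06.
P(D|III) = 1 − 0.92 = 0.08.
Using total probability over the partition,
P(D) = P(D|I)·P(I) + P(D|II)·P(II) + P(D|III)·P(III)
      = 0.06·0.18 + 0.01·0.29 + 0.08·0.53
      = 0.0108 + 0.0029 + 0.0424 = 0.0561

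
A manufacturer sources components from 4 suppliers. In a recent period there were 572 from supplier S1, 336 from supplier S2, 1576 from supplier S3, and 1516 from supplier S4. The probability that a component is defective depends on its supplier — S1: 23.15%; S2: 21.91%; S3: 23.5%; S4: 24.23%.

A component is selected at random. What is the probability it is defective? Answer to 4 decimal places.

Total: 572 + 336 + 1576 + 1516 = 4000.
P(S1) = 572/4000 = 0.143. P(S2) = 336/4000 = 0.084. P(S3) = 1576/4000 = 0.394. P(S4) = 1516/4000 = 0.379.
Using total probability over the partition,
P(D) = P(D|S1)·P(S1) + P(D|S2)·P(S2) + P(D|S3)·P(S3) + P(D|S4)·P(S4)
      = 0.2315·0.143 + 0.2191·0.084 + 0.235·0.394 + 0.2423·0.379
      = 0.0331045 + 0.0184044 + 0.09259 + 0.0918317 = 0.2359306

P(D) ≈ 0.2359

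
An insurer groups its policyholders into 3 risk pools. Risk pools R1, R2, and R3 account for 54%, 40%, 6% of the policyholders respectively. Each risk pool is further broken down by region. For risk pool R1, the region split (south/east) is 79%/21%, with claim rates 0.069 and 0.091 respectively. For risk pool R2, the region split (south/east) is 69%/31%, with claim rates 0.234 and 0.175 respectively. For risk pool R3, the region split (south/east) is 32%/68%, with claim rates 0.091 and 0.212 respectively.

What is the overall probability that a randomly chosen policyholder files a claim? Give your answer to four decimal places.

P(C) ≈ 0.1364

P(C|R1) = 0.79·0.069 + 0.21·0.091 = 0.05451 + 0.01911 = 0.07362
P(C|R2) = 0.69·0.234 + 0.31·0.175 = 0.16146 + 0.05425 = 0.21571
P(C|R3) = 0.32·0.091 + 0.68·0.212 = 0.02912 + 0.14416 = 0.17328
By total probability over the outer partition,
P(C) = 0.54·0.07362 + 0.4·0.21571 + 0.06·0.17328
      = 0.0397548 + 0.086284 + 0.0103968 = 0.1364356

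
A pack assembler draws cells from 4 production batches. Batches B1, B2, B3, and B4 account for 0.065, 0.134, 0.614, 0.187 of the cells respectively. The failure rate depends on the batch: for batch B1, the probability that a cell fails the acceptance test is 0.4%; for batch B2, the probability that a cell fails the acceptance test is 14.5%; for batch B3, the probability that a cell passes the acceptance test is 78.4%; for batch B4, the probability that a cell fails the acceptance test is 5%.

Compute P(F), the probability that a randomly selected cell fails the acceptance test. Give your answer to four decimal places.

0.1617

P(F|B3) = 1 − 0.784 = 0.216.
P(F) = P(F|B1)·P(B1) + P(F|B2)·P(B2) + P(F|B3)·P(B3) + P(F|B4)·P(B4)
      = 0.004·0.065 + 0.145·0.134 + 0.216·0.614 + 0.05·0.187
      = 0.00026 + 0.01943 + 0.132624 + 0.00935 = 0.161664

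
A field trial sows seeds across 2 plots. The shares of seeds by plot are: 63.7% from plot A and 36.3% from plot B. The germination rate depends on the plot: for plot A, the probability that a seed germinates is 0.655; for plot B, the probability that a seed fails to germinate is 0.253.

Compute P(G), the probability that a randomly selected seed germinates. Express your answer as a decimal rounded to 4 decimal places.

P(G|B) = 1 − 0.253 = 0.747.
By the law of total probability,
P(G) = P(G|A)·P(A) + P(G|B)·P(B)
      = 0.655·0.637 + 0.747·0.363
      = 0.417235 + 0.271161 = 0.688396

P(G) ≈ 0.6884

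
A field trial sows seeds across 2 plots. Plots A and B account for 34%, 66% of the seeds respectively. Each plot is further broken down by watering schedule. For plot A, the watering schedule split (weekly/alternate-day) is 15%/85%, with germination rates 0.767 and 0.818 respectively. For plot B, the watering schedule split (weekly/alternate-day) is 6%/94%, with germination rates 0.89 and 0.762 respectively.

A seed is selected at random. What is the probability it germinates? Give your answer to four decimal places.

P(G|A) = 0.15·0.767 + 0.85·0.818 = 0.11505 + 0.6953 = 0.81035
P(G|B) = 0.06·0.89 + 0.94·0.762 = 0.0534 + 0.71628 = 0.76968
By total probability over the outer partition,
P(G) = 0.34·0.81035 + 0.66·0.76968
      = 0.275519 + 0.5079888 = 0.7835078

0.7835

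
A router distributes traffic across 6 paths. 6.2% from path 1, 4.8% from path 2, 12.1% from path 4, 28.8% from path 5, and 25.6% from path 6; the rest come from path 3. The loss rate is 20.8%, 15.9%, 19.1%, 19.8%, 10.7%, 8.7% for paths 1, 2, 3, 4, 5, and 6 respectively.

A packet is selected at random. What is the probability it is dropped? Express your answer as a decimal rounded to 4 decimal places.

0.1405

P(3) = 1 − (0.062 + 0.048 + 0.121 + 0.288 + 0.256) = 0.225.
Summing over the partition,
P(L) = P(L|1)·P(1) + P(L|2)·P(2) + P(L|3)·P(3) + P(L|4)·P(4) + P(L|5)·P(5) + P(L|6)·P(6)
      = 0.208·0.062 + 0.159·0.048 + 0.191·0.225 + 0.198·0.121 + 0.107·0.288 + 0.087·0.256
      = 0.012896 + 0.007632 + 0.042975 + 0.023958 + 0.030816 + 0.022272 = 0.140549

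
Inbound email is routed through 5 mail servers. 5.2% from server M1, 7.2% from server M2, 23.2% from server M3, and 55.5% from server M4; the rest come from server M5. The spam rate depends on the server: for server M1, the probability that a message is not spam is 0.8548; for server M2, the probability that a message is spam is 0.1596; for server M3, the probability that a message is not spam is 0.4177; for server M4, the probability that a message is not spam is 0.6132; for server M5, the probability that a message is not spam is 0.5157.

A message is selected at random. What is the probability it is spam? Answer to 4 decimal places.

P(M5) = 1 − (0.052 + 0.072 + 0.232 + 0.555) = 0.089.
P(S|M1) = 1 − 0.8548 = 0.1452.
P(S|M3) = 1 − 0.4177 = 0.5823.
P(S|M4) = 1 − 0.6132 = 0.3868.
P(S|M5) = 1 − 0.5157 = 0.4843.
P(S) = P(S|M1)·P(M1) + P(S|M2)·P(M2) + P(S|M3)·P(M3) + P(S|M4)·P(M4) + P(S|M5)·P(M5)
      = 0.1452·0.052 + 0.1596·0.072 + 0.5823·0.232 + 0.3868·0.555 + 0.4843·0.089
      = 0.0075504 + 0.0114912 + 0.1350936 + 0.214674 + 0.0431027 = 0.4119119

P(S) ≈ 0.4119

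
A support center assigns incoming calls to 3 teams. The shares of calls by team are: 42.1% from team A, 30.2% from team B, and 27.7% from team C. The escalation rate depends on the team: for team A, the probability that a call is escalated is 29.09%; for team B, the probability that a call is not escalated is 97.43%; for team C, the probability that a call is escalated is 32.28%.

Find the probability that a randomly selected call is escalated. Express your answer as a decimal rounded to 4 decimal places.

P(E) ≈ 0.2196

P(E|B) = 1 − 0.9743 = 0.0257.
P(E) = P(E|A)·P(A) + P(E|B)·P(B) + P(E|C)·P(C)
      = 0.2909·0.421 + 0.0257·0.302 + 0.3228·0.277
      = 0.1224689 + 0.0077614 + 0.0894156 = 0.2196459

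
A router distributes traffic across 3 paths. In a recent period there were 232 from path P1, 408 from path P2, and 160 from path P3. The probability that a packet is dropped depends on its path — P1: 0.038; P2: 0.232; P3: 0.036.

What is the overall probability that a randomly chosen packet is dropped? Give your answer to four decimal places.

P(L) ≈ 0.1365

Total: 232 + 408 + 160 = 800.
P(P1) = 232/800 = 0.29. P(P2) = 408/800 = 0.51. P(P3) = 160/800 = 0.2.
P(L) = P(L|P1)·P(P1) + P(L|P2)·P(P2) + P(L|P3)·P(P3)
      = 0.038·0.29 + 0.232·0.51 + 0.036·0.2
      = 0.01102 + 0.11832 + 0.0072 = 0.13654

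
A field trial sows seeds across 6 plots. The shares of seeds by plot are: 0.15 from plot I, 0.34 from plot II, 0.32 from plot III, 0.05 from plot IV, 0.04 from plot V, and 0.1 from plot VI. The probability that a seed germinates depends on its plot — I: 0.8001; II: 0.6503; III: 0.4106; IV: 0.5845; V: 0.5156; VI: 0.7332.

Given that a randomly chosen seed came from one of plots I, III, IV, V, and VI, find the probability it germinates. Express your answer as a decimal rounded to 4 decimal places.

0.5675

Let S = {I, III, IV, V, VI}.
P(S) = 0.15 + 0.32 + 0.05 + 0.04 + 0.1 = 0.66.
P(G ∩ S) = 0.8001·0.15 + 0.4106·0.32 + 0.5845·0.05 + 0.5156·0.04 + 0.7332·0.1 = 0.120015 + 0.131392 + 0.029225 + 0.020624 + 0.07332 = 0.374576.
P(G | S) = 0.374576 / 0.66 = 0.567539…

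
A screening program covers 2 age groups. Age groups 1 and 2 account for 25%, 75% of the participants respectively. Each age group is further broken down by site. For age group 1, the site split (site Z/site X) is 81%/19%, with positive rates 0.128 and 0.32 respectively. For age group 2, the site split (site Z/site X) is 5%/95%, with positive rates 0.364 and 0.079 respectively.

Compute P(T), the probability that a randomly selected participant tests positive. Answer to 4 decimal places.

0.1111

P(T|1) = 0.81·0.128 + 0.19·0.32 = 0.10368 + 0.0608 = 0.16448
P(T|2) = 0.05·0.364 + 0.95·0.079 = 0.0182 + 0.07505 = 0.09325
Then overall,
P(T) = 0.25·0.16448 + 0.75·0.09325
      = 0.04112 + 0.0699375 = 0.1110575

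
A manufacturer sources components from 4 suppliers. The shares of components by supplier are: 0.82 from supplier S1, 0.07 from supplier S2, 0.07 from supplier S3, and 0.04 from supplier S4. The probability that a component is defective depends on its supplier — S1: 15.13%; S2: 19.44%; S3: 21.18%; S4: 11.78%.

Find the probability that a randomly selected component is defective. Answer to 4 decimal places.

P(D) = P(D|S1)·P(S1) + P(D|S2)·P(S2) + P(D|S3)·P(S3) + P(D|S4)·P(S4)
      = 0.1513·0.82 + 0.1944·0.07 + 0.2118·0.07 + 0.1178·0.04
      = 0.124066 + 0.013608 + 0.014826 + 0.004712 = 0.157212

P(D) ≈ 0.1572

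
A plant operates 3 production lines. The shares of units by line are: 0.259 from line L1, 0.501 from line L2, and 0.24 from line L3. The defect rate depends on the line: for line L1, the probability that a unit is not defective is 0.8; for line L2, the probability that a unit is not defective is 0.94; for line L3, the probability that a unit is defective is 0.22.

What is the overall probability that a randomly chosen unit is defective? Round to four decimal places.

P(D|L1) = 1 − 0.8 = 0.2.
P(D|L2) = 1 − 0.94 = 0.06.
P(D) = P(D|L1)·P(L1) + P(D|L2)·P(L2) + P(D|L3)·P(L3)
      = 0.2·0.259 + 0.06·0.501 + 0.22·0.24
      = 0.0518 + 0.03006 + 0.0528 = 0.13466

P(D) ≈ 0.1347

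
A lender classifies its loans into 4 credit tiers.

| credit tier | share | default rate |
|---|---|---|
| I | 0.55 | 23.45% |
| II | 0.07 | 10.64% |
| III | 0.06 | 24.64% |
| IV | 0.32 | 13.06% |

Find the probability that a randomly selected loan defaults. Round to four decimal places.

P(D) ≈ 0.1930

Summing over the partition,
P(D) = P(D|I)·P(I) + P(D|II)·P(II) + P(D|III)·P(III) + P(D|IV)·P(IV)
      = 0.2345·0.55 + 0.1064·0.07 + 0.2464·0.06 + 0.1306·0.32
      = 0.128975 + 0.007448 + 0.014784 + 0.041792 = 0.192999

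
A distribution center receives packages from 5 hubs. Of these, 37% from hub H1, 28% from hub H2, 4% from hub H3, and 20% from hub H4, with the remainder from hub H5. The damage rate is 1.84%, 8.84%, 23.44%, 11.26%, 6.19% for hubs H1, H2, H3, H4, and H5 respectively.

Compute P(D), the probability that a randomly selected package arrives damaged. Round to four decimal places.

0.0703

P(H5) = 1 − (0.37 + 0.28 + 0.04 + 0.2) = 0.11.
Using total probability over the partition,
P(D) = P(D|H1)·P(H1) + P(D|H2)·P(H2) + P(D|H3)·P(H3) + P(D|H4)·P(H4) + P(D|H5)·P(H5)
      = 0.0184·0.37 + 0.0884·0.28 + 0.2344·0.04 + 0.1126·0.2 + 0.0619·0.11
      = 0.006808 + 0.024752 + 0.009376 + 0.02252 + 0.006809 = 0.070265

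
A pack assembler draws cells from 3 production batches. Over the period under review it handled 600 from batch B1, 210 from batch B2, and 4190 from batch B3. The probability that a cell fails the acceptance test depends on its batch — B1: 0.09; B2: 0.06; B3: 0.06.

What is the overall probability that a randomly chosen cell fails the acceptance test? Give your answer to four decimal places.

Total: 600 + 210 + 4190 = 5000.
P(B1) = 600/5000 = 0.12. P(B2) = 210/5000 = 0.042. P(B3) = 4190/5000 = 0.838.
P(F) = P(F|B1)·P(B1) + P(F|B2)·P(B2) + P(F|B3)·P(B3)
      = 0.09·0.12 + 0.06·0.042 + 0.06·0.838
      = 0.0108 + 0.00252 + 0.05028 = 0.0636

0.0636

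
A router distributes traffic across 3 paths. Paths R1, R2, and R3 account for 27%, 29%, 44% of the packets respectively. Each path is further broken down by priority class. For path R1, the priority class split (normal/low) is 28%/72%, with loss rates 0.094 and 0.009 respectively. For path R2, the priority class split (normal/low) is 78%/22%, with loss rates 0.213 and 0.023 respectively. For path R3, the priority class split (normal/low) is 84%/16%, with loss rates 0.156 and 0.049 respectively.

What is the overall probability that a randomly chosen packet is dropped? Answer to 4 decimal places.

P(L) ≈ 0.1196

P(L|R1) = 0.28·0.094 + 0.72·0.009 = 0.02632 + 0.00648 = 0.0328
P(L|R2) = 0.78·0.213 + 0.22·0.023 = 0.16614 + 0.00506 = 0.1712
P(L|R3) = 0.84·0.156 + 0.16·0.049 = 0.13104 + 0.00784 = 0.13888
By total probability over the outer partition,
P(L) = 0.27·0.0328 + 0.29·0.1712 + 0.44·0.13888
      = 0.008856 + 0.049648 + 0.0611072 = 0.1196112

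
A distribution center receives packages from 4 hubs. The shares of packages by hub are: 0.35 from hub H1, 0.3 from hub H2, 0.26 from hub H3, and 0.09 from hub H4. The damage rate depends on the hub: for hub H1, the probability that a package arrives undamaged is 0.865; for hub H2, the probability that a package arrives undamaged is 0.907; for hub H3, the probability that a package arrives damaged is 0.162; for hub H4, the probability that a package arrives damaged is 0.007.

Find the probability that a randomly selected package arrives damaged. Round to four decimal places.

0.1179

P(D|H1) = 1 − 0.865 = 0.135.
P(D|H2) = 1 − 0.907 = 0.093.
P(D) = P(D|H1)·P(H1) + P(D|H2)·P(H2) + P(D|H3)·P(H3) + P(D|H4)·P(H4)
      = 0.135·0.35 + 0.093·0.3 + 0.162·0.26 + 0.007·0.09
      = 0.04725 + 0.0279 + 0.04212 + 0.00063 = 0.1179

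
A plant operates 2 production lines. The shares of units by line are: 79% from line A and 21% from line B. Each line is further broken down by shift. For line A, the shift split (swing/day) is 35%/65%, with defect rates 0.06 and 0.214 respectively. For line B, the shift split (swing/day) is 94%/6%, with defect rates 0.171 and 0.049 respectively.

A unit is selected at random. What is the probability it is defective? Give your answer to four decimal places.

0.1609

P(D|A) = 0.35·0.06 + 0.65·0.214 = 0.021 + 0.1391 = 0.1601
P(D|B) = 0.94·0.171 + 0.06·0.049 = 0.16074 + 0.00294 = 0.16368
By total probability over the outer partition,
P(D) = 0.79·0.1601 + 0.21·0.16368
      = 0.126479 + 0.0343728 = 0.1608518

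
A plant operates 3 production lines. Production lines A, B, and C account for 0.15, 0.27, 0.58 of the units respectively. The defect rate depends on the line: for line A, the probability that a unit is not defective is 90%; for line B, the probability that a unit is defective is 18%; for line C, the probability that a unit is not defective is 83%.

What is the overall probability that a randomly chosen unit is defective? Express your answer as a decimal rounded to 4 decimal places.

P(D|A) = 1 − 0.9 = 0.1.
P(D|C) = 1 − 0.83 = 0.17.
Using total probability over the partition,
P(D) = P(D|A)·P(A) + P(D|B)·P(B) + P(D|C)·P(C)
      = 0.1·0.15 + 0.18·0.27 + 0.17·0.58
      = 0.015 + 0.0486 + 0.0986 = 0.1622

P(D) ≈ 0.1622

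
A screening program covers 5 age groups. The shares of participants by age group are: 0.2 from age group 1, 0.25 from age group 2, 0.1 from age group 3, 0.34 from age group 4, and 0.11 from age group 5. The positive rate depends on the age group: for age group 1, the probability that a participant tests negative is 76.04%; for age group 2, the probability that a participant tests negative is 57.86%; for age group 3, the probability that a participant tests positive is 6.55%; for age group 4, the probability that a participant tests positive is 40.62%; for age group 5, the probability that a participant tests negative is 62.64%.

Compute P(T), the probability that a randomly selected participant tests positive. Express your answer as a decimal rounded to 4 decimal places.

0.3390

P(T|1) = 1 − 0.7604 = 0.2396.
P(T|2) = 1 − 0.5786 = 0.4214.
P(T|5) = 1 − 0.6264 = 0.3736.
Using total probability over the partition,
P(T) = P(T|1)·P(1) + P(T|2)·P(2) + P(T|3)·P(3) + P(T|4)·P(4) + P(T|5)·P(5)
      = 0.2396·0.2 + 0.4214·0.25 + 0.0655·0.1 + 0.4062·0.34 + 0.3736·0.11
      = 0.04792 + 0.10535 + 0.00655 + 0.138108 + 0.041096 = 0.339024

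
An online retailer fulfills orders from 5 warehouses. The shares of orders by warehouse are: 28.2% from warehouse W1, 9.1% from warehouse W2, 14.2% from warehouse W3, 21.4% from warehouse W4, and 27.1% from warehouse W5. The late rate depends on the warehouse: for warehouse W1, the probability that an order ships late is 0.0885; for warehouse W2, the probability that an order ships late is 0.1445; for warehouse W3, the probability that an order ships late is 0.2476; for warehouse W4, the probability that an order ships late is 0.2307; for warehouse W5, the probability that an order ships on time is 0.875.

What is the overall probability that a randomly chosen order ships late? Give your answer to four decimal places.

P(L) ≈ 0.1565

P(L|W5) = 1 − 0.875 = 0.125.
P(L) = P(L|W1)·P(W1) + P(L|W2)·P(W2) + P(L|W3)·P(W3) + P(L|W4)·P(W4) + P(L|W5)·P(W5)
      = 0.0885·0.282 + 0.1445·0.091 + 0.2476·0.142 + 0.2307·0.214 + 0.125·0.271
      = 0.024957 + 0.0131495 + 0.0351592 + 0.0493698 + 0.033875 = 0.1565105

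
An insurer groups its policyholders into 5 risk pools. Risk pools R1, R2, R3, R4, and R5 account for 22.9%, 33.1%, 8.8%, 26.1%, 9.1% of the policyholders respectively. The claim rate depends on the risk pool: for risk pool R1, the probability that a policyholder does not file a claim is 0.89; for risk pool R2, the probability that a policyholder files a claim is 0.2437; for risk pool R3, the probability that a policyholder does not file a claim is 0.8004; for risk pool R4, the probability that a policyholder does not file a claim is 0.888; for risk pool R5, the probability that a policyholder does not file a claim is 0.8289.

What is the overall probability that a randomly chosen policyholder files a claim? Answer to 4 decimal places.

0.1682

P(C|R1) = 1 − 0.89 = 0.11.
P(C|R3) = 1 − 0.8004 = 0.1996.
P(C|R4) = 1 − 0.888 = 0.112.
P(C|R5) = 1 − 0.8289 = 0.1711.
P(C) = P(C|R1)·P(R1) + P(C|R2)·P(R2) + P(C|R3)·P(R3) + P(C|R4)·P(R4) + P(C|R5)·P(R5)
      = 0.11·0.229 + 0.2437·0.331 + 0.1996·0.088 + 0.112·0.261 + 0.1711·0.091
      = 0.02519 + 0.0806647 + 0.0175648 + 0.029232 + 0.0155701 = 0.1682216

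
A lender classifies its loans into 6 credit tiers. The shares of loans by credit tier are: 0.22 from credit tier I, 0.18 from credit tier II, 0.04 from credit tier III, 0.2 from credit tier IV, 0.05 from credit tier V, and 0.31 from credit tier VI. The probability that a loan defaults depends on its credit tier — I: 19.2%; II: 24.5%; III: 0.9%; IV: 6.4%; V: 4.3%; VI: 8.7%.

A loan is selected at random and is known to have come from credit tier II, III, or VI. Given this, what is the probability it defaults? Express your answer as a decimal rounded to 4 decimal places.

Let S = {II, III, VI}.
P(S) = 0.18 + 0.04 + 0.31 = 0.53.
P(D ∩ S) = 0.245·0.18 + 0.009·0.04 + 0.087·0.31 = 0.0441 + 0.00036 + 0.02697 = 0.07143.
P(D | S) = 0.07143 / 0.53 = 0.134774…

0.1348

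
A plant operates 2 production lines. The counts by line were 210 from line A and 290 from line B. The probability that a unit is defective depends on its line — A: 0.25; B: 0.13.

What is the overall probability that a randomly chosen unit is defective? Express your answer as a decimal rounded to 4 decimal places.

Total: 210 + 290 = 500.
P(A) = 210/500 = 0.42. P(B) = 290/500 = 0.58.
Summing over the partition,
P(D) = P(D|A)·P(A) + P(D|B)·P(B)
      = 0.25·0.42 + 0.13·0.58
      = 0.105 + 0.0754 = 0.1804

0.1804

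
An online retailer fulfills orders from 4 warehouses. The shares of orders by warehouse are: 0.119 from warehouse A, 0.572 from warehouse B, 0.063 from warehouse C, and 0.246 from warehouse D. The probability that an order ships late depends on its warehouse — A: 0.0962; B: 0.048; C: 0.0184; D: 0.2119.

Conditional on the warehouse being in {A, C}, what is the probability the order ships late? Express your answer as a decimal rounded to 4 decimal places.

Let S = {A, C}.
P(S) = 0.119 + 0.063 = 0.182.
P(L ∩ S) = 0.0962·0.119 + 0.0184·0.063 = 0.0114478 + 0.0011592 = 0.012607.
P(L | S) = 0.012607 / 0.182 = 0.069269…

P(L|S) ≈ 0.0693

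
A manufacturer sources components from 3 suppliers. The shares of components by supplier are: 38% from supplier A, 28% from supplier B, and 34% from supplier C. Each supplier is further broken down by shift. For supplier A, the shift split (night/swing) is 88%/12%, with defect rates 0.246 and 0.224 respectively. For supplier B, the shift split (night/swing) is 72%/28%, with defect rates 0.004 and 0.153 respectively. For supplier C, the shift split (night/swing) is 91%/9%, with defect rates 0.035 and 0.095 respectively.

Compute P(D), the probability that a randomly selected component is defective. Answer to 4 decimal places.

P(D) ≈ 0.1190

P(D|A) = 0.88·0.246 + 0.12·0.224 = 0.21648 + 0.02688 = 0.24336
P(D|B) = 0.72·0.004 + 0.28·0.153 = 0.00288 + 0.04284 = 0.04572
P(D|C) = 0.91·0.035 + 0.09·0.095 = 0.03185 + 0.00855 = 0.0404
By total probability over the outer partition,
P(D) = 0.38·0.24336 + 0.28·0.04572 + 0.34·0.0404
      = 0.0924768 + 0.0128016 + 0.013736 = 0.1190144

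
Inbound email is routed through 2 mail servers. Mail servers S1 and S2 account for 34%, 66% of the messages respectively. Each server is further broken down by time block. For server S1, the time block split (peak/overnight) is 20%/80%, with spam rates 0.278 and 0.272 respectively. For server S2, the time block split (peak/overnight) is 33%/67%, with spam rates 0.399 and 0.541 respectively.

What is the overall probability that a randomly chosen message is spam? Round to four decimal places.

0.4190

P(S|S1) = 0.2·0.278 + 0.8·0.272 = 0.0556 + 0.2176 = 0.2732
P(S|S2) = 0.33·0.399 + 0.67·0.541 = 0.13167 + 0.36247 = 0.49414
By total probability over the outer partition,
P(S) = 0.34·0.2732 + 0.66·0.49414
      = 0.092888 + 0.3261324 = 0.4190204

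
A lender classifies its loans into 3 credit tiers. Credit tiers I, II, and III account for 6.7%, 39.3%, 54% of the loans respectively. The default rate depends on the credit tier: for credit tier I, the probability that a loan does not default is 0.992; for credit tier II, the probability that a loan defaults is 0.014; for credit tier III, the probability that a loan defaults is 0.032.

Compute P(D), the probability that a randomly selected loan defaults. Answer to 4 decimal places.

P(D) ≈ 0.0233

P(D|I) = 1 − 0.992 = 0.008.
P(D) = P(D|I)·P(I) + P(D|II)·P(II) + P(D|III)·P(III)
      = 0.008·0.067 + 0.014·0.393 + 0.032·0.54
      = 0.000536 + 0.005502 + 0.01728 = 0.023318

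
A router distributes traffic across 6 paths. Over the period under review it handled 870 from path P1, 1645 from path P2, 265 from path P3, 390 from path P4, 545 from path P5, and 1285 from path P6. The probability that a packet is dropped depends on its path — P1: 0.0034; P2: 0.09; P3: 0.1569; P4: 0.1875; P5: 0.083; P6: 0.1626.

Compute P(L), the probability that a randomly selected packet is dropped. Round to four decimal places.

0.1040

Total: 870 + 1645 + 265 + 390 + 545 + 1285 = 5000.
P(P1) = 870/5000 = 0.174. P(P2) = 1645/5000 = 0.329. P(P3) = 265/5000 = 0.053. P(P4) = 390/5000 = 0.078. P(P5) = 545/5000 = 0.109. P(P6) = 1285/5000 = 0.257.
Using total probability over the partition,
P(L) = P(L|P1)·P(P1) + P(L|P2)·P(P2) + P(L|P3)·P(P3) + P(L|P4)·P(P4) + P(L|P5)·P(P5) + P(L|P6)·P(P6)
      = 0.0034·0.174 + 0.09·0.329 + 0.1569·0.053 + 0.1875·0.078 + 0.083·0.109 + 0.1626·0.257
      = 0.0005916 + 0.02961 + 0.0083157 + 0.014625 + 0.009047 + 0.0417882 = 0.1039775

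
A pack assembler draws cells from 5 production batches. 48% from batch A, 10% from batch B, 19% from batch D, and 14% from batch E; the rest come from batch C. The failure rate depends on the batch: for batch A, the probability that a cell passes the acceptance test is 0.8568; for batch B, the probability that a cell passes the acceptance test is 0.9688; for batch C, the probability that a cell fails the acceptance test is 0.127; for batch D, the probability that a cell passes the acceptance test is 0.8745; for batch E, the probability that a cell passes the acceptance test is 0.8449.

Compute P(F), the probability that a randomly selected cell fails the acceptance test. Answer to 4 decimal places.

0.1288

P(C) = 1 − (0.48 + 0.1 + 0.19 + 0.14) = 0.09.
P(F|A) = 1 − 0.8568 = 0.1432.
P(F|B) = 1 − 0.9688 = 0.0312.
P(F|D) = 1 − 0.8745 = 0.1255.
P(F|E) = 1 − 0.8449 = 0.1551.
P(F) = P(F|A)·P(A) + P(F|B)·P(B) + P(F|C)·P(C) + P(F|D)·P(D) + P(F|E)·P(E)
      = 0.1432·0.48 + 0.0312·0.1 + 0.127·0.09 + 0.1255·0.19 + 0.1551·0.14
      = 0.068736 + 0.00312 + 0.01143 + 0.023845 + 0.021714 = 0.128845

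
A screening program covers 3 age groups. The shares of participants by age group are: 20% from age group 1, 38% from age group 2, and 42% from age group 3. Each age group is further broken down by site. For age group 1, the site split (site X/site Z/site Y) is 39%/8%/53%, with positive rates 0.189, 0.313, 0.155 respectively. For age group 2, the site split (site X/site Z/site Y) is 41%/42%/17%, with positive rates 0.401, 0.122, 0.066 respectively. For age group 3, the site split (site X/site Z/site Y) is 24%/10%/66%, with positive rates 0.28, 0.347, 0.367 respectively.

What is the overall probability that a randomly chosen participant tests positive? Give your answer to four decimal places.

0.2669

P(T|1) = 0.39·0.189 + 0.08·0.313 + 0.53·0.155 = 0.07371 + 0.02504 + 0.08215 = 0.1809
P(T|2) = 0.41·0.401 + 0.42·0.122 + 0.17·0.066 = 0.16441 + 0.05124 + 0.01122 = 0.22687
P(T|3) = 0.24·0.28 + 0.1·0.347 + 0.66·0.367 = 0.0672 + 0.0347 + 0.24222 = 0.34412
By total probability over the outer partition,
P(T) = 0.2·0.1809 + 0.38·0.22687 + 0.42·0.34412
      = 0.03618 + 0.0862106 + 0.1445304 = 0.266921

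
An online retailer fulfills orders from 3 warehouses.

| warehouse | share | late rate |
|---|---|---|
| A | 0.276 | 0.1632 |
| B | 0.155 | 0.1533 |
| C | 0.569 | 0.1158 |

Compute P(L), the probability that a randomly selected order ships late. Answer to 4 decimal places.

0.1347

P(L) = P(L|A)·P(A) + P(L|B)·P(B) + P(L|C)·P(C)
      = 0.1632·0.276 + 0.1533·0.155 + 0.1158·0.569
      = 0.0450432 + 0.0237615 + 0.0658902 = 0.1346949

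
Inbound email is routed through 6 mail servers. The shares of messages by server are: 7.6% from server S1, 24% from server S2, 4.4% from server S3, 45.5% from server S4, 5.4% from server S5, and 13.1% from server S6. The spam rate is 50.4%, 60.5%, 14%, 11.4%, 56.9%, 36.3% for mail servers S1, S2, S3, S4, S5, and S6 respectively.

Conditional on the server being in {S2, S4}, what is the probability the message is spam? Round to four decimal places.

0.2836

Let J = {S2, S4}.
P(J) = 0.24 + 0.455 = 0.695.
P(S ∩ J) = 0.605·0.24 + 0.114·0.455 = 0.1452 + 0.05187 = 0.19707.
P(S | J) = 0.19707 / 0.695 = 0.283554…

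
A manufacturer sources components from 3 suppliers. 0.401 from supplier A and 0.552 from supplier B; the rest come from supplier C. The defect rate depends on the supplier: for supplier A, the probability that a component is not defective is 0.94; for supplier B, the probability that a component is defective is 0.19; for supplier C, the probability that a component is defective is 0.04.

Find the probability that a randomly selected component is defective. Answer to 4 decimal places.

0.1308

P(C) = 1 − (0.401 + 0.552) = 0.047.
P(D|A) = 1 − 0.94 = 0.06.
P(D) = P(D|A)·P(A) + P(D|B)·P(B) + P(D|C)·P(C)
      = 0.06·0.401 + 0.19·0.552 + 0.04·0.047
      = 0.02406 + 0.10488 + 0.00188 = 0.13082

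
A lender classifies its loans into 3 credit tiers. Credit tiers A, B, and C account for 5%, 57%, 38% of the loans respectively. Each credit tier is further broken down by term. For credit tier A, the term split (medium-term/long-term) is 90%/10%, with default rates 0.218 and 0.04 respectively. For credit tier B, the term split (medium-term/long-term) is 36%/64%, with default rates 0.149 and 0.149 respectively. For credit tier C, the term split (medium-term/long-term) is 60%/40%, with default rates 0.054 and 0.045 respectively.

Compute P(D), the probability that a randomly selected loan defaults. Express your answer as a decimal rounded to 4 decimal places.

P(D) ≈ 0.1141

P(D|A) = 0.9·0.218 + 0.1·0.04 = 0.1962 + 0.004 = 0.2002
P(D|B) = 0.36·0.149 + 0.64·0.149 = 0.05364 + 0.09536 = 0.149
P(D|C) = 0.6·0.054 + 0.4·0.045 = 0.0324 + 0.018 = 0.0504
Then overall,
P(D) = 0.05·0.2002 + 0.57·0.149 + 0.38·0.0504
      = 0.01001 + 0.08493 + 0.019152 = 0.114092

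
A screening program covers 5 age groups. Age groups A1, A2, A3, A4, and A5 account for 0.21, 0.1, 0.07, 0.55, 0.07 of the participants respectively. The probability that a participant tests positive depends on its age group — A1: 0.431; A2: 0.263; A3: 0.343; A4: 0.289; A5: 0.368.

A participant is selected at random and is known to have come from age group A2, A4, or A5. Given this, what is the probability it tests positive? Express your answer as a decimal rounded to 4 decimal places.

Let S = {A2, A4, A5}.
P(S) = 0.1 + 0.55 + 0.07 = 0.72.
P(T ∩ S) = 0.263·0.1 + 0.289·0.55 + 0.368·0.07 = 0.0263 + 0.15895 + 0.02576 = 0.21101.
P(T | S) = 0.21101 / 0.72 = 0.293069…

P(T|S) ≈ 0.2931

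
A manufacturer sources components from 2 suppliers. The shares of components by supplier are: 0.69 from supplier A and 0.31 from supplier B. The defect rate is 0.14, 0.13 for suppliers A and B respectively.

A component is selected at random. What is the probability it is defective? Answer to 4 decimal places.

0.1369

P(D) = P(D|A)·P(A) + P(D|B)·P(B)
      = 0.14·0.69 + 0.13·0.31
      = 0.0966 + 0.0403 = 0.1369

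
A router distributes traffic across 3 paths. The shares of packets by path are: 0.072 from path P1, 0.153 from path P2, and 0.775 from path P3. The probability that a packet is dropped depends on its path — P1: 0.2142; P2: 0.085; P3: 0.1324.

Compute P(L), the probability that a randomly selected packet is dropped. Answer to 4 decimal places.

By the law of total probability,
P(L) = P(L|P1)·P(P1) + P(L|P2)·P(P2) + P(L|P3)·P(P3)
      = 0.2142·0.072 + 0.085·0.153 + 0.1324·0.775
      = 0.0154224 + 0.013005 + 0.10261 = 0.1310374

P(L) ≈ 0.1310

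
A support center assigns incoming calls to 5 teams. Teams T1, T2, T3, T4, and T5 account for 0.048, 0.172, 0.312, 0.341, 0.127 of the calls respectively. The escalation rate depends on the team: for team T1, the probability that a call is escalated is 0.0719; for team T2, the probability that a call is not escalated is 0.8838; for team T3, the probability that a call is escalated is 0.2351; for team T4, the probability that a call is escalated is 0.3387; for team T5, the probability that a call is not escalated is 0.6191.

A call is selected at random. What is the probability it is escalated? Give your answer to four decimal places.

P(E) ≈ 0.2607

P(E|T2) = 1 − 0.8838 = 0.1162.
P(E|T5) = 1 − 0.6191 = 0.3809.
P(E) = P(E|T1)·P(T1) + P(E|T2)·P(T2) + P(E|T3)·P(T3) + P(E|T4)·P(T4) + P(E|T5)·P(T5)
      = 0.0719·0.048 + 0.1162·0.172 + 0.2351·0.312 + 0.3387·0.341 + 0.3809·0.127
      = 0.0034512 + 0.0199864 + 0.0733512 + 0.1154967 + 0.0483743 = 0.2606598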